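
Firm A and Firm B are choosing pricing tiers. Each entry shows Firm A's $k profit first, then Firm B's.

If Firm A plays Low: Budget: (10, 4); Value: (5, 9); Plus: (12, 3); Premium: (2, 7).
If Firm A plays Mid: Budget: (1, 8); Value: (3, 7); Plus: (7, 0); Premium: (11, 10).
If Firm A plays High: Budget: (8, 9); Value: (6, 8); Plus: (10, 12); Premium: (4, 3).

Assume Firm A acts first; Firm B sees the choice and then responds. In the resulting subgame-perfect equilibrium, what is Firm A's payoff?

Work backward from Firm B's decision.
- Low → Firm B plays Value (best of 4, 9, 3, 7); Firm A gets 5.
- Mid → Firm B plays Premium (best of 8, 7, 0, 10); Firm A gets 11.
- High → Firm B plays Plus (best of 9, 8, 12, 3); Firm A gets 10.
Maximizing over 5, 11, 10, Firm A chooses Mid. Subgame-perfect outcome: (Mid, Premium) with payoffs (11, 10).

11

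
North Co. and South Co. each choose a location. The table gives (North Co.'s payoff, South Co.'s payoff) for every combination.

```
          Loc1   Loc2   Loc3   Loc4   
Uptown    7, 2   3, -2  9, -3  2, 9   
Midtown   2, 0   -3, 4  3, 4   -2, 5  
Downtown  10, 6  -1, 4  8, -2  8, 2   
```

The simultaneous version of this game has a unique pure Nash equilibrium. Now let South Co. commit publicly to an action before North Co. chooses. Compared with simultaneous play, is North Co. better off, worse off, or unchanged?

unchanged

Solve by backward induction (South Co. leads).
- Loc1: BR = Downtown, leader payoff 6.
- Loc2: BR = Uptown, leader payoff -2.
- Loc3: BR = Uptown, leader payoff -3.
- Loc4: BR = Downtown, leader payoff 2.
Maximizing over 6, -2, -3, 2, South Co. chooses Loc1. Subgame-perfect outcome: (Downtown, Loc1) with payoffs (10, 6).
For the simultaneous game, intersect best replies.
North Co.'s best replies: Loc1→Downtown; Loc2→Uptown; Loc3→Uptown; Loc4→Downtown.
South Co.'s best replies: Uptown→Loc4; Midtown→Loc4; Downtown→Loc1.
The unique mutual best reply is (Downtown, Loc1), giving (10, 6).
North Co. earns 10 sequentially versus 10 at the Nash outcome: unchanged.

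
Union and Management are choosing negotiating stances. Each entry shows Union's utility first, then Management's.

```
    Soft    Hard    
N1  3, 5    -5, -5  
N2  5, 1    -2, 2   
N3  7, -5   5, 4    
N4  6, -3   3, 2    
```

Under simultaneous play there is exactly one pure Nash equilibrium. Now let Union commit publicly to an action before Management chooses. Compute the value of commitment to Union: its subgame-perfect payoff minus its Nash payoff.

Solve by backward induction (Union leads).
- N1 → Management plays Soft (best of 5, -5); Union gets 3.
- N2 → Management plays Hard (best of 1, 2); Union gets -2.
- N3 → Management plays Hard (best of -5, 4); Union gets 5.
- N4 → Management plays Hard (best of -3, 2); Union gets 3.
Among 3, -2, 5, 3, the best is 5 at N3. Subgame-perfect outcome: (N3, Hard) with payoffs (5, 4).
For the simultaneous game, intersect best replies.
Union's best replies: Soft→N3; Hard→N3.
Management's best replies: N1→Soft; N2→Hard; N3→Hard; N4→Hard.
Only (N3, Hard) has each player best-responding; Nash payoffs (5, 4).
Union's commitment gain: 5 − 5 = 0.

0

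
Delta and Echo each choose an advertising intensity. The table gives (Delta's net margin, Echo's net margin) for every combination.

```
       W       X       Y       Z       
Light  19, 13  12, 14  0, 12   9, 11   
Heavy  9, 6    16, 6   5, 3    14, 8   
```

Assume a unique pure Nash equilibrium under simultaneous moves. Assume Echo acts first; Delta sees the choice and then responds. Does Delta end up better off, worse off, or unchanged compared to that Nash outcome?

Delta best-responds to each possible Echo move:
- W: BR = Light, leader payoff 13.
- X: BR = Heavy, leader payoff 6.
- Y: BR = Heavy, leader payoff 3.
- Z: BR = Heavy, leader payoff 8.
Echo's induced payoffs are 13, 6, 3, 8, so Echo commits to W. Subgame-perfect outcome: (Light, W) with payoffs (19, 13).
For the simultaneous game, intersect best replies.
Delta's best replies: W→Light; X→Heavy; Y→Heavy; Z→Heavy.
Echo's best replies: Light→X; Heavy→Z.
Only (Heavy, Z) has each player best-responding; Nash payoffs (14, 8).
Delta earns 19 sequentially versus 14 at the Nash outcome: better off.

better off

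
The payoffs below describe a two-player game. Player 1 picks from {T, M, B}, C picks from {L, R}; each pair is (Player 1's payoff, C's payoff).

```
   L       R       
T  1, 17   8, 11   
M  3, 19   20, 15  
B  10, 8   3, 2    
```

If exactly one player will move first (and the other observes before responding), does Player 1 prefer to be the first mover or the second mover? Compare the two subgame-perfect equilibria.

If Player 1 leads: C's best replies are T→L, M→L, B→L; Player 1's induced payoffs 1, 3, 10; outcome (B, L), payoffs (10, 8).
If C leads: Player 1's best replies are L→B, R→M; C's induced payoffs 8, 15; outcome (M, R), payoffs (20, 15).
Player 1 gets 10 moving first and 20 moving second, so Player 1 prefers to move second.

second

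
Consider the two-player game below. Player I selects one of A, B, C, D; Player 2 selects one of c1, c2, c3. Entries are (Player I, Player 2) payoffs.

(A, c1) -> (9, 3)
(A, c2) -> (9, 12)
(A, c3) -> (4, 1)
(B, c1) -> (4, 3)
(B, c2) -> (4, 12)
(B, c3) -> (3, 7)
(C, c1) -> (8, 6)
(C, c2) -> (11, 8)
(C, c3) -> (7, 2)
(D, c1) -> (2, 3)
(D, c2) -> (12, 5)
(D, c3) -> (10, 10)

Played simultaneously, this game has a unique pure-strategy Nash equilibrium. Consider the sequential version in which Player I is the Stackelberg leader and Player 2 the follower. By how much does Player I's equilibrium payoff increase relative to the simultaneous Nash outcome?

1

Backward induction with Player I moving first.
- A: Player 2 compares 3, 12, 1 and picks c2; Player I would get 9.
- B: Player 2 compares 3, 12, 7 and picks c2; Player I would get 4.
- C: Player 2 compares 6, 8, 2 and picks c2; Player I would get 11.
- D: Player 2 compares 3, 5, 10 and picks c3; Player I would get 10.
Player I's induced payoffs are 9, 4, 11, 10, so Player I commits to C. Subgame-perfect outcome: (C, c2) with payoffs (11, 8).
Now find the simultaneous Nash equilibrium.
Player I's best replies: c1→A; c2→D; c3→D.
Player 2's best replies: A→c2; B→c2; C→c2; D→c3.
The unique mutual best reply is (D, c3), giving (10, 10).
Player I's commitment gain: 11 − 10 = 1.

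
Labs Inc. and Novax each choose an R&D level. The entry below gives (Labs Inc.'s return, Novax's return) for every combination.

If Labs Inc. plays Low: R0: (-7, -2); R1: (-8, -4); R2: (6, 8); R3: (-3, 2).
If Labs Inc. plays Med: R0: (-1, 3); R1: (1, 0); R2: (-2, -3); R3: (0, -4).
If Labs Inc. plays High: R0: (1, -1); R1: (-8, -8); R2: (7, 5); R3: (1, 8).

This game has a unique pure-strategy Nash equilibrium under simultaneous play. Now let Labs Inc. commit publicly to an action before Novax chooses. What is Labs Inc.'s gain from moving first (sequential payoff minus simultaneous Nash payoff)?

5

Backward induction with Labs Inc. moving first.
- Low → Novax plays R2 (best of -2, -4, 8, 2); Labs Inc. gets 6.
- Med → Novax plays R0 (best of 3, 0, -3, -4); Labs Inc. gets -1.
- High → Novax plays R3 (best of -1, -8, 5, 8); Labs Inc. gets 1.
Among 6, -1, 1, the best is 6 at Low. Subgame-perfect outcome: (Low, R2) with payoffs (6, 8).
Under simultaneous play:
Labs Inc.'s best replies: R0→High; R1→Med; R2→High; R3→High.
Novax's best replies: Low→R2; Med→R0; High→R3.
Only (High, R3) has each player best-responding; Nash payoffs (1, 8).
Labs Inc.'s commitment gain: 6 − 1 = 5.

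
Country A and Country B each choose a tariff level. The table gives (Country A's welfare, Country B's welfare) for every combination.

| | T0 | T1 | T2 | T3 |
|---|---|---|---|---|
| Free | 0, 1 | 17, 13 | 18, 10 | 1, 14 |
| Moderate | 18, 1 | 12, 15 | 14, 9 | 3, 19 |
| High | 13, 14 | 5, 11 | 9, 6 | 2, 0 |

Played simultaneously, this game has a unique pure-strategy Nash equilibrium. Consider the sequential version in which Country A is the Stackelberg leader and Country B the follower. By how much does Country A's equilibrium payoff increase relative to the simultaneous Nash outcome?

Work backward from Country B's decision.
- Free: Country B compares 1, 13, 10, 14 and picks T3; Country A would get 1.
- Moderate: Country B compares 1, 15, 9, 19 and picks T3; Country A would get 3.
- High: Country B compares 14, 11, 6, 0 and picks T0; Country A would get 13.
Among 1, 3, 13, the best is 13 at High. Subgame-perfect outcome: (High, T0) with payoffs (13, 14).
For the simultaneous game, intersect best replies.
Country A's best replies: T0→Moderate; T1→Free; T2→Free; T3→Moderate.
Country B's best replies: Free→T3; Moderate→T3; High→T0.
The unique mutual best reply is (Moderate, T3), giving (3, 19).
Country A's commitment gain: 13 − 3 = 10.

10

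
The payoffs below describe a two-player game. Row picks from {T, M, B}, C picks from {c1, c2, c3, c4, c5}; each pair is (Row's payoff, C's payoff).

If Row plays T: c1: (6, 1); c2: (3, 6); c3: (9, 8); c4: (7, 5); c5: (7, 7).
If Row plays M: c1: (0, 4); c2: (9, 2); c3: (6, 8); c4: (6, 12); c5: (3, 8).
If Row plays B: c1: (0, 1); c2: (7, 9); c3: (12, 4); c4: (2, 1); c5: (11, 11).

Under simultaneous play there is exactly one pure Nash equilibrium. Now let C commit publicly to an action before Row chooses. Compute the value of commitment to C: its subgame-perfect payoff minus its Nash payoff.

0

Row best-responds to each possible C move:
- c1 → Row plays T (best of 6, 0, 0); C gets 1.
- c2 → Row plays M (best of 3, 9, 7); C gets 2.
- c3 → Row plays B (best of 9, 6, 12); C gets 4.
- c4 → Row plays T (best of 7, 6, 2); C gets 5.
- c5 → Row plays B (best of 7, 3, 11); C gets 11.
C's induced payoffs are 1, 2, 4, 5, 11, so C commits to c5. Subgame-perfect outcome: (B, c5) with payoffs (11, 11).
Now find the simultaneous Nash equilibrium.
Row's best replies: c1→T; c2→M; c3→B; c4→T; c5→B.
C's best replies: T→c3; M→c4; B→c5.
The unique mutual best reply is (B, c5), giving (11, 11).
C's commitment gain: 11 − 11 = 0.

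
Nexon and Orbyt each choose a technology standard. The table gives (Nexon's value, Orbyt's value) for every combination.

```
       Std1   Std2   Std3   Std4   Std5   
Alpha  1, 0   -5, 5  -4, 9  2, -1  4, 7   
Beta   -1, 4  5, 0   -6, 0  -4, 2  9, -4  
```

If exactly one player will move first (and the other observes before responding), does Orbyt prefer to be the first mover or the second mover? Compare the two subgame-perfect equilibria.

If Nexon leads: Orbyt's best replies are Alpha→Std3, Beta→Std1; Nexon's induced payoffs -4, -1; outcome (Beta, Std1), payoffs (-1, 4).
If Orbyt leads: Nexon's best replies are Std1→Alpha, Std2→Beta, Std3→Alpha, Std4→Alpha, Std5→Beta; Orbyt's induced payoffs 0, 0, 9, -1, -4; outcome (Alpha, Std3), payoffs (-4, 9).
Orbyt gets 9 moving first and 4 moving second, so Orbyt prefers to move first.

first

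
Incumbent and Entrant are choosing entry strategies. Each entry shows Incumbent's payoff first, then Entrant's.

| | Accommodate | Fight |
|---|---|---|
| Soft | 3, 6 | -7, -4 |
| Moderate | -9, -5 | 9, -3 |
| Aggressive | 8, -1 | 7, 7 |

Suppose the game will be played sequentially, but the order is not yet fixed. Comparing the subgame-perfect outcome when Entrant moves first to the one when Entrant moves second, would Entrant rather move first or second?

first

If Incumbent leads: Entrant's best replies are Soft→Accommodate, Moderate→Fight, Aggressive→Fight; Incumbent's induced payoffs 3, 9, 7; outcome (Moderate, Fight), payoffs (9, -3).
If Entrant leads: Incumbent's best replies are Accommodate→Aggressive, Fight→Moderate; Entrant's induced payoffs -1, -3; outcome (Aggressive, Accommodate), payoffs (8, -1).
Entrant gets -1 moving first and -3 moving second, so Entrant prefers to move first.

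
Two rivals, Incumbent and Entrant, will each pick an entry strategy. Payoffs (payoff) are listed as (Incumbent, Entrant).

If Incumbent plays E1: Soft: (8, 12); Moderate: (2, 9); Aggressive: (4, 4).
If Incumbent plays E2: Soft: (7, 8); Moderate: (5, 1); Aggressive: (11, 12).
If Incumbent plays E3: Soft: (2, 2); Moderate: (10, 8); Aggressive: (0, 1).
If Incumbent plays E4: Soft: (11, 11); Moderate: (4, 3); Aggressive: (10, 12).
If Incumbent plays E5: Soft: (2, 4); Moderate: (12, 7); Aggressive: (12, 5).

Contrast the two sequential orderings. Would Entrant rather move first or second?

first

If Incumbent leads: Entrant's best replies are E1→Soft, E2→Aggressive, E3→Moderate, E4→Aggressive, E5→Moderate; Incumbent's induced payoffs 8, 11, 10, 10, 12; outcome (E5, Moderate), payoffs (12, 7).
If Entrant leads: Incumbent's best replies are Soft→E4, Moderate→E5, Aggressive→E5; Entrant's induced payoffs 11, 7, 5; outcome (E4, Soft), payoffs (11, 11).
Entrant gets 11 moving first and 7 moving second, so Entrant prefers to move first.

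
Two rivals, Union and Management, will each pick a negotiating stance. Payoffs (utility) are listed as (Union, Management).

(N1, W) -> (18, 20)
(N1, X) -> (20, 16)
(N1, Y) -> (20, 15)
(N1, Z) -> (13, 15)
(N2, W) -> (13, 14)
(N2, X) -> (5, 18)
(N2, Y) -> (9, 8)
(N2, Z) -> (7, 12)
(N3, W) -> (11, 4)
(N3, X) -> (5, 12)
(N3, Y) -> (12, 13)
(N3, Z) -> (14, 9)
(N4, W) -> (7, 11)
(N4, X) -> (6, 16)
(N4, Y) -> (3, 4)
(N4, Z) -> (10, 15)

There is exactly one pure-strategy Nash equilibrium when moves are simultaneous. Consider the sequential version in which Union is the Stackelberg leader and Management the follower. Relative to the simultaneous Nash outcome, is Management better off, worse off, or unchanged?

unchanged

Solve by backward induction (Union leads).
- N1: Management compares 20, 16, 15, 15 and picks W; Union would get 18.
- N2: Management compares 14, 18, 8, 12 and picks X; Union would get 5.
- N3: Management compares 4, 12, 13, 9 and picks Y; Union would get 12.
- N4: Management compares 11, 16, 4, 15 and picks X; Union would get 6.
Union's induced payoffs are 18, 5, 12, 6, so Union commits to N1. Subgame-perfect outcome: (N1, W) with payoffs (18, 20).
For the simultaneous game, intersect best replies.
Union's best replies: W→N1; X→N1; Y→N1; Z→N3.
Management's best replies: N1→W; N2→X; N3→Y; N4→X.
The unique mutual best reply is (N1, W), giving (18, 20).
Management earns 20 sequentially versus 20 at the Nash outcome: unchanged.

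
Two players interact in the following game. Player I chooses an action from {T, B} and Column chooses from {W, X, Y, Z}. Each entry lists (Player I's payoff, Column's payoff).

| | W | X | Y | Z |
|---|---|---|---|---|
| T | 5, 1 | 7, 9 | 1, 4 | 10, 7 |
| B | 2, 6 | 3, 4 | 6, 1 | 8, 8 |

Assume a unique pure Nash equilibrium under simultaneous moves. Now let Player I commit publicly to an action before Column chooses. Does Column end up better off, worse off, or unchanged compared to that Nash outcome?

worse off

Solve by backward induction (Player I leads).
- T: Column compares 1, 9, 4, 7 and picks X; Player I would get 7.
- B: Column compares 6, 4, 1, 8 and picks Z; Player I would get 8.
Player I's induced payoffs are 7, 8, so Player I commits to B. Subgame-perfect outcome: (B, Z) with payoffs (8, 8).
For the simultaneous game, intersect best replies.
Player I's best replies: W→T; X→T; Y→B; Z→T.
Column's best replies: T→X; B→Z.
Only (T, X) has each player best-responding; Nash payoffs (7, 9).
Column earns 8 sequentially versus 9 at the Nash outcome: worse off.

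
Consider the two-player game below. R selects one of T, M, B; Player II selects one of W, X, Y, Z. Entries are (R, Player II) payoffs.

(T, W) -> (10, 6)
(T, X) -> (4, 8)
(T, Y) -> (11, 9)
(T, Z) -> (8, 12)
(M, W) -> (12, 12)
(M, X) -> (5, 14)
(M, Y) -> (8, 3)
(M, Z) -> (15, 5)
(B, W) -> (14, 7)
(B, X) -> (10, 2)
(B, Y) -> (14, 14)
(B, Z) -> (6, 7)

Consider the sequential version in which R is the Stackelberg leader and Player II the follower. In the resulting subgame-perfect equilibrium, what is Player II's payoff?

Solve by backward induction (R leads).
- T → Player II plays Z (best of 6, 8, 9, 12); R gets 8.
- M → Player II plays X (best of 12, 14, 3, 5); R gets 5.
- B → Player II plays Y (best of 7, 2, 14, 7); R gets 14.
R's induced payoffs are 8, 5, 14, so R commits to B. Subgame-perfect outcome: (B, Y) with payoffs (14, 14).

14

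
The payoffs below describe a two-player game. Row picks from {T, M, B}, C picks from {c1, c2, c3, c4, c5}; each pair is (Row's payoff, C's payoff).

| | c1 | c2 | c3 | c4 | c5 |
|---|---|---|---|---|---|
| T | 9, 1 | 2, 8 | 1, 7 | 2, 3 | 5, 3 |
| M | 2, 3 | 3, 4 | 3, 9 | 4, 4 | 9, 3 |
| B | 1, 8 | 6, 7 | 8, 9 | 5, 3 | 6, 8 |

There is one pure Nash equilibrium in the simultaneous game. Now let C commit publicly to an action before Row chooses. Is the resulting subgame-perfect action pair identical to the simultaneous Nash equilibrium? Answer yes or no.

yes

Work backward from Row's decision.
- c1 → Row plays T (best of 9, 2, 1); C gets 1.
- c2 → Row plays B (best of 2, 3, 6); C gets 7.
- c3 → Row plays B (best of 1, 3, 8); C gets 9.
- c4 → Row plays B (best of 2, 4, 5); C gets 3.
- c5 → Row plays M (best of 5, 9, 6); C gets 3.
Among 1, 7, 9, 3, 3, the best is 9 at c3. Subgame-perfect outcome: (B, c3) with payoffs (8, 9).
Under simultaneous play:
Row's best replies: c1→T; c2→B; c3→B; c4→B; c5→M.
C's best replies: T→c2; M→c3; B→c3.
The unique mutual best reply is (B, c3), giving (8, 9).
Sequential outcome (B, c3) coincides with the Nash profile (B, c3).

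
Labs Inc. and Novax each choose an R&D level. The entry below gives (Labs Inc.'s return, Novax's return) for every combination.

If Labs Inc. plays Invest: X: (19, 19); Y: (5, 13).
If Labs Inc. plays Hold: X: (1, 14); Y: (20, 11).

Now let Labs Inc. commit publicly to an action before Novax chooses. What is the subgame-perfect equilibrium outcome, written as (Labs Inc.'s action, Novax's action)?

Novax best-responds to each possible Labs Inc. move:
- Invest → Novax plays X (best of 19, 13); Labs Inc. gets 19.
- Hold → Novax plays X (best of 14, 11); Labs Inc. gets 1.
Among 19, 1, the best is 19 at Invest. Subgame-perfect outcome: (Invest, X) with payoffs (19, 19).

(Invest, X)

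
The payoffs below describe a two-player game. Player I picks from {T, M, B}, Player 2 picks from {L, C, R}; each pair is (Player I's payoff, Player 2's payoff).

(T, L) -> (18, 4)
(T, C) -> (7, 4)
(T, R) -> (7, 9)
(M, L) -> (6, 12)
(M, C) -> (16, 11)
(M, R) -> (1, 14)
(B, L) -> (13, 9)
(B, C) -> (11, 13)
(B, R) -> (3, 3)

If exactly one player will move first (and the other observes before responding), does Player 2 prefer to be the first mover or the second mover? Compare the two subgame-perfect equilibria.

second

If Player I leads: Player 2's best replies are T→R, M→R, B→C; Player I's induced payoffs 7, 1, 11; outcome (B, C), payoffs (11, 13).
If Player 2 leads: Player I's best replies are L→T, C→M, R→T; Player 2's induced payoffs 4, 11, 9; outcome (M, C), payoffs (16, 11).
Player 2 gets 11 moving first and 13 moving second, so Player 2 prefers to move second.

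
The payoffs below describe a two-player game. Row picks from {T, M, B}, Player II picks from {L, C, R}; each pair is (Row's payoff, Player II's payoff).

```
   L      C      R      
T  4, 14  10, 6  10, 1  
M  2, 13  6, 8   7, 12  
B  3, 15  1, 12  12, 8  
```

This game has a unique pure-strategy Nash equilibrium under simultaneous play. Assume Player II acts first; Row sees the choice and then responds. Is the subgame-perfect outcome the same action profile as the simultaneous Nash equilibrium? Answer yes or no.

yes

Row best-responds to each possible Player II move:
- L → Row plays T (best of 4, 2, 3); Player II gets 14.
- C → Row plays T (best of 10, 6, 1); Player II gets 6.
- R → Row plays B (best of 10, 7, 12); Player II gets 8.
Player II's induced payoffs are 14, 6, 8, so Player II commits to L. Subgame-perfect outcome: (T, L) with payoffs (4, 14).
Under simultaneous play:
Row's best replies: L→T; C→T; R→B.
Player II's best replies: T→L; M→L; B→L.
Only (T, L) has each player best-responding; Nash payoffs (4, 14).
Sequential outcome (T, L) coincides with the Nash profile (T, L).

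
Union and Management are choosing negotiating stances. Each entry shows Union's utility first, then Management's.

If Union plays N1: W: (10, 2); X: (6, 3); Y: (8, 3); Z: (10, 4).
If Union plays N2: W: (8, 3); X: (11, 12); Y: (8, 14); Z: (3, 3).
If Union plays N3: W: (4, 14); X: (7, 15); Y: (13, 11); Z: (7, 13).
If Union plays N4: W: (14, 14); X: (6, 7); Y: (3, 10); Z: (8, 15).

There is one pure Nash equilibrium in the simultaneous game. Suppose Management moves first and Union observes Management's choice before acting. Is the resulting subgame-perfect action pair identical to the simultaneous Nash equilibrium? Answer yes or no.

Work backward from Union's decision.
- W: BR = N4, leader payoff 14.
- X: BR = N2, leader payoff 12.
- Y: BR = N3, leader payoff 11.
- Z: BR = N1, leader payoff 4.
Management's induced payoffs are 14, 12, 11, 4, so Management commits to W. Subgame-perfect outcome: (N4, W) with payoffs (14, 14).
Now find the simultaneous Nash equilibrium.
Union's best replies: W→N4; X→N2; Y→N3; Z→N1.
Management's best replies: N1→Z; N2→Y; N3→X; N4→Z.
The unique mutual best reply is (N1, Z), giving (10, 4).
Sequential outcome (N4, W) differs from the Nash profile (N1, Z).

no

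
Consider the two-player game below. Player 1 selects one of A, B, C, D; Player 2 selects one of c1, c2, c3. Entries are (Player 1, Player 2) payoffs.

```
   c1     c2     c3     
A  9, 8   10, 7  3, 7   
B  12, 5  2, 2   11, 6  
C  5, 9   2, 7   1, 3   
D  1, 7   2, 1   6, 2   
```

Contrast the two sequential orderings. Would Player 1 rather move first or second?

first

If Player 1 leads: Player 2's best replies are A→c1, B→c3, C→c1, D→c1; Player 1's induced payoffs 9, 11, 5, 1; outcome (B, c3), payoffs (11, 6).
If Player 2 leads: Player 1's best replies are c1→B, c2→A, c3→B; Player 2's induced payoffs 5, 7, 6; outcome (A, c2), payoffs (10, 7).
Player 1 gets 11 moving first and 10 moving second, so Player 1 prefers to move first.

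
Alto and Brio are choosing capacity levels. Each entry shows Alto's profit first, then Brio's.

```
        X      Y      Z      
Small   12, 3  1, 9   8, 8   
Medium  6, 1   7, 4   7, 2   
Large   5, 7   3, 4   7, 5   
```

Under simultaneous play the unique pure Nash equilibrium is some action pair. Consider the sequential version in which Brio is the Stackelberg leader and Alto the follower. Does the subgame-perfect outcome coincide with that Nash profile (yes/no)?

Work backward from Alto's decision.
- X → Alto plays Small (best of 12, 6, 5); Brio gets 3.
- Y → Alto plays Medium (best of 1, 7, 3); Brio gets 4.
- Z → Alto plays Small (best of 8, 7, 7); Brio gets 8.
Maximizing over 3, 4, 8, Brio chooses Z. Subgame-perfect outcome: (Small, Z) with payoffs (8, 8).
For the simultaneous game, intersect best replies.
Alto's best replies: X→Small; Y→Medium; Z→Small.
Brio's best replies: Small→Y; Medium→Y; Large→X.
The unique mutual best reply is (Medium, Y), giving (7, 4).
Sequential outcome (Small, Z) differs from the Nash profile (Medium, Y).

no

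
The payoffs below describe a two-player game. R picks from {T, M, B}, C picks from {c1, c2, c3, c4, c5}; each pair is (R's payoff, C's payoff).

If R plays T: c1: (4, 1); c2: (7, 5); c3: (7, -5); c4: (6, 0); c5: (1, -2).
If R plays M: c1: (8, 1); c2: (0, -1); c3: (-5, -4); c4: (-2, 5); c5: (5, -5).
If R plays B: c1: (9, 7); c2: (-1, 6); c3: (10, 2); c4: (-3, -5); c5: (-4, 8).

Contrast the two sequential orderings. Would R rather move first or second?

second

If R leads: C's best replies are T→c2, M→c4, B→c5; R's induced payoffs 7, -2, -4; outcome (T, c2), payoffs (7, 5).
If C leads: R's best replies are c1→B, c2→T, c3→B, c4→T, c5→M; C's induced payoffs 7, 5, 2, 0, -5; outcome (B, c1), payoffs (9, 7).
R gets 7 moving first and 9 moving second, so R prefers to move second.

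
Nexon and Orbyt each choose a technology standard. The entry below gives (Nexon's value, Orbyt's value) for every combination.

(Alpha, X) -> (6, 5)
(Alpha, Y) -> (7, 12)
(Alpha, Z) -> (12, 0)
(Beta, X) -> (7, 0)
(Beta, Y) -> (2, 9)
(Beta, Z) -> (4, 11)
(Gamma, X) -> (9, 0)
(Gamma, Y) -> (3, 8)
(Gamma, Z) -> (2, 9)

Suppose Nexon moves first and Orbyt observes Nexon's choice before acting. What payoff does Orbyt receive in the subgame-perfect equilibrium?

12

Work backward from Orbyt's decision.
- Alpha → Orbyt plays Y (best of 5, 12, 0); Nexon gets 7.
- Beta → Orbyt plays Z (best of 0, 9, 11); Nexon gets 4.
- Gamma → Orbyt plays Z (best of 0, 8, 9); Nexon gets 2.
Maximizing over 7, 4, 2, Nexon chooses Alpha. Subgame-perfect outcome: (Alpha, Y) with payoffs (7, 12).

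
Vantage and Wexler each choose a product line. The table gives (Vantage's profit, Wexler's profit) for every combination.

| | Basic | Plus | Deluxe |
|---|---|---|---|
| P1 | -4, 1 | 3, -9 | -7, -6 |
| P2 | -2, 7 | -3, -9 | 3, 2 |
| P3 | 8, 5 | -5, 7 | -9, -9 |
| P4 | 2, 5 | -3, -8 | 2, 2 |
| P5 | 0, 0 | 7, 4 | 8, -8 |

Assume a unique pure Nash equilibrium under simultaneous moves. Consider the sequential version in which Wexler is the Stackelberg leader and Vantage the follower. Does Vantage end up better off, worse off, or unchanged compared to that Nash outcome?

Vantage best-responds to each possible Wexler move:
- Basic → Vantage plays P3 (best of -4, -2, 8, 2, 0); Wexler gets 5.
- Plus → Vantage plays P5 (best of 3, -3, -5, -3, 7); Wexler gets 4.
- Deluxe → Vantage plays P5 (best of -7, 3, -9, 2, 8); Wexler gets -8.
Wexler's induced payoffs are 5, 4, -8, so Wexler commits to Basic. Subgame-perfect outcome: (P3, Basic) with payoffs (8, 5).
Under simultaneous play:
Vantage's best replies: Basic→P3; Plus→P5; Deluxe→P5.
Wexler's best replies: P1→Basic; P2→Basic; P3→Plus; P4→Basic; P5→Plus.
Only (P5, Plus) has each player best-responding; Nash payoffs (7, 4).
Vantage earns 8 sequentially versus 7 at the Nash outcome: better off.

better off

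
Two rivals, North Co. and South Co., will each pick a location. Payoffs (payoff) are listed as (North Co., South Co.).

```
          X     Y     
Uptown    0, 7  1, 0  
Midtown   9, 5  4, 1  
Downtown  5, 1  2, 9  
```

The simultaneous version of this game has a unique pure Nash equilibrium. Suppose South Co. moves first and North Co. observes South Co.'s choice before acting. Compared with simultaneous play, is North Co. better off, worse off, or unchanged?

unchanged

Solve by backward induction (South Co. leads).
- X: North Co. compares 0, 9, 5 and picks Midtown; South Co. would get 5.
- Y: North Co. compares 1, 4, 2 and picks Midtown; South Co. would get 1.
Maximizing over 5, 1, South Co. chooses X. Subgame-perfect outcome: (Midtown, X) with payoffs (9, 5).
Now find the simultaneous Nash equilibrium.
North Co.'s best replies: X→Midtown; Y→Midtown.
South Co.'s best replies: Uptown→X; Midtown→X; Downtown→Y.
The unique mutual best reply is (Midtown, X), giving (9, 5).
North Co. earns 9 sequentially versus 9 at the Nash outcome: unchanged.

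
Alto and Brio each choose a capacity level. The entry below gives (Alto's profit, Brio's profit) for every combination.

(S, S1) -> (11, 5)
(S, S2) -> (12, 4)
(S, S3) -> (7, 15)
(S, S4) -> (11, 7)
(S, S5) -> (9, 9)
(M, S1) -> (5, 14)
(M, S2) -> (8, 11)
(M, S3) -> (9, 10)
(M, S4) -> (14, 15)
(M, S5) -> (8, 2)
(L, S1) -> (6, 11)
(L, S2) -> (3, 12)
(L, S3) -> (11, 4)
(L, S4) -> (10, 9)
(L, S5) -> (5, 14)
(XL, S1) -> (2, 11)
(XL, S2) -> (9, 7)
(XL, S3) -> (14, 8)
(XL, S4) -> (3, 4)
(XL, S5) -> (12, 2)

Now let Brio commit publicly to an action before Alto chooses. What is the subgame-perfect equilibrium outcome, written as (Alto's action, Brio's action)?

Alto best-responds to each possible Brio move:
- S1 → Alto plays S (best of 11, 5, 6, 2); Brio gets 5.
- S2 → Alto plays S (best of 12, 8, 3, 9); Brio gets 4.
- S3 → Alto plays XL (best of 7, 9, 11, 14); Brio gets 8.
- S4 → Alto plays M (best of 11, 14, 10, 3); Brio gets 15.
- S5 → Alto plays XL (best of 9, 8, 5, 12); Brio gets 2.
Brio's induced payoffs are 5, 4, 8, 15, 2, so Brio commits to S4. Subgame-perfect outcome: (M, S4) with payoffs (14, 15).

(M, S4)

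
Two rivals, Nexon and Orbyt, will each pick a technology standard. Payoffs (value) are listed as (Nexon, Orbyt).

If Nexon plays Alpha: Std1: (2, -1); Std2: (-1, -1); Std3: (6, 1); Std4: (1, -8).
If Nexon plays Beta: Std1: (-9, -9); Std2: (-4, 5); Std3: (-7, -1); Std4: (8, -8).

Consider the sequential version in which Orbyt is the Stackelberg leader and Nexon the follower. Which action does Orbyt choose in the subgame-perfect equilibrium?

Std3

Work backward from Nexon's decision.
- Std1: BR = Alpha, leader payoff -1.
- Std2: BR = Alpha, leader payoff -1.
- Std3: BR = Alpha, leader payoff 1.
- Std4: BR = Beta, leader payoff -8.
Among -1, -1, 1, -8, the best is 1 at Std3. Subgame-perfect outcome: (Alpha, Std3) with payoffs (6, 1).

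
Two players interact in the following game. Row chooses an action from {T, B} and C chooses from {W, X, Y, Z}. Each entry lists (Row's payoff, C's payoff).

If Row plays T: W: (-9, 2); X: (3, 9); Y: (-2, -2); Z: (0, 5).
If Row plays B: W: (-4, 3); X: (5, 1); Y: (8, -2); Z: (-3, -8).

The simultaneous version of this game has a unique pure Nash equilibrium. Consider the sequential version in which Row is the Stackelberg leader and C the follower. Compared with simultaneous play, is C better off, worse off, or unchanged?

C best-responds to each possible Row move:
- T: C compares 2, 9, -2, 5 and picks X; Row would get 3.
- B: C compares 3, 1, -2, -8 and picks W; Row would get -4.
Among 3, -4, the best is 3 at T. Subgame-perfect outcome: (T, X) with payoffs (3, 9).
Now find the simultaneous Nash equilibrium.
Row's best replies: W→B; X→B; Y→B; Z→T.
C's best replies: T→X; B→W.
The unique mutual best reply is (B, W), giving (-4, 3).
C earns 9 sequentially versus 3 at the Nash outcome: better off.

better off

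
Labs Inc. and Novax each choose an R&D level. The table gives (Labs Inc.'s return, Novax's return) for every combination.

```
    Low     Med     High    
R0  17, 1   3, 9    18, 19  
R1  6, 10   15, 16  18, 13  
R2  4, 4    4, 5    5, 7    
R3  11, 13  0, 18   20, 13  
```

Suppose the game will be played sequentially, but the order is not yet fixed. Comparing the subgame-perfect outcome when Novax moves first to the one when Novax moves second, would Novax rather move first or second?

If Labs Inc. leads: Novax's best replies are R0→High, R1→Med, R2→High, R3→Med; Labs Inc.'s induced payoffs 18, 15, 5, 0; outcome (R0, High), payoffs (18, 19).
If Novax leads: Labs Inc.'s best replies are Low→R0, Med→R1, High→R3; Novax's induced payoffs 1, 16, 13; outcome (R1, Med), payoffs (15, 16).
Novax gets 16 moving first and 19 moving second, so Novax prefers to move second.

second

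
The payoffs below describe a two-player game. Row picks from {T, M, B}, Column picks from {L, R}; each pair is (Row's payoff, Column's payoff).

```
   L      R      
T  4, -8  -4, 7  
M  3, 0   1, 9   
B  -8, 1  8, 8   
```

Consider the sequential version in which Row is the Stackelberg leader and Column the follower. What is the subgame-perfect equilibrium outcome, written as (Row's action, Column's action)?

Backward induction with Row moving first.
- T → Column plays R (best of -8, 7); Row gets -4.
- M → Column plays R (best of 0, 9); Row gets 1.
- B → Column plays R (best of 1, 8); Row gets 8.
Among -4, 1, 8, the best is 8 at B. Subgame-perfect outcome: (B, R) with payoffs (8, 8).

(B, R)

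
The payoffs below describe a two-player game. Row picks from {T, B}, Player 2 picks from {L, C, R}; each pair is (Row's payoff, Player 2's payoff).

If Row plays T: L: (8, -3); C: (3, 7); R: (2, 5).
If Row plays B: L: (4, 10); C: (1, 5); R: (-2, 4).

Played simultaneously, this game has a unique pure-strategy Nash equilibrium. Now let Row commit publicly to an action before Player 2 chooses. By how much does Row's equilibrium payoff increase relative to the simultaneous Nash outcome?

1

Work backward from Player 2's decision.
- T: BR = C, leader payoff 3.
- B: BR = L, leader payoff 4.
Row's induced payoffs are 3, 4, so Row commits to B. Subgame-perfect outcome: (B, L) with payoffs (4, 10).
Now find the simultaneous Nash equilibrium.
Row's best replies: L→T; C→T; R→T.
Player 2's best replies: T→C; B→L.
Only (T, C) has each player best-responding; Nash payoffs (3, 7).
Row's commitment gain: 4 − 3 = 1.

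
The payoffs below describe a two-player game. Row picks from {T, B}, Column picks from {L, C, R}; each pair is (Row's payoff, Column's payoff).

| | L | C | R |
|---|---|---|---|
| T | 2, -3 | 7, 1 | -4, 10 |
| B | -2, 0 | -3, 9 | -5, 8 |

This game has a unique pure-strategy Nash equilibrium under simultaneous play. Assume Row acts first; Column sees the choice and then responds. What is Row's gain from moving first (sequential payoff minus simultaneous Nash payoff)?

Backward induction with Row moving first.
- T: Column compares -3, 1, 10 and picks R; Row would get -4.
- B: Column compares 0, 9, 8 and picks C; Row would get -3.
Row's induced payoffs are -4, -3, so Row commits to B. Subgame-perfect outcome: (B, C) with payoffs (-3, 9).
Now find the simultaneous Nash equilibrium.
Row's best replies: L→T; C→T; R→T.
Column's best replies: T→R; B→C.
The unique mutual best reply is (T, R), giving (-4, 10).
Row's commitment gain: -3 − -4 = 1.

1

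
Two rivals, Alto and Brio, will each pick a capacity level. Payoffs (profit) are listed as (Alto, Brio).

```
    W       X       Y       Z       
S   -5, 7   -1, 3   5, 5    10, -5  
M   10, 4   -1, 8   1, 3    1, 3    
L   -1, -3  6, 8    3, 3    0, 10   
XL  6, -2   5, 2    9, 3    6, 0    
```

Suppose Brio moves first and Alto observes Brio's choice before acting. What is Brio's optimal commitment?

Solve by backward induction (Brio leads).
- W: Alto compares -5, 10, -1, 6 and picks M; Brio would get 4.
- X: Alto compares -1, -1, 6, 5 and picks L; Brio would get 8.
- Y: Alto compares 5, 1, 3, 9 and picks XL; Brio would get 3.
- Z: Alto compares 10, 1, 0, 6 and picks S; Brio would get -5.
Among 4, 8, 3, -5, the best is 8 at X. Subgame-perfect outcome: (L, X) with payoffs (6, 8).

X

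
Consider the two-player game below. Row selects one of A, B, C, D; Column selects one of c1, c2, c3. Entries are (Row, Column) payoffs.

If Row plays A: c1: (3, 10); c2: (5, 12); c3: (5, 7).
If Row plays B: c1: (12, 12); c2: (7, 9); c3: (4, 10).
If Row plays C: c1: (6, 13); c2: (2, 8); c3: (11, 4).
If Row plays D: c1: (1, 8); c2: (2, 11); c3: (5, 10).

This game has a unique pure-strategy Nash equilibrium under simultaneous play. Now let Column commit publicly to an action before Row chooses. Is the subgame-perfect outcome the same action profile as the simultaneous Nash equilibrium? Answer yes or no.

Solve by backward induction (Column leads).
- c1: Row compares 3, 12, 6, 1 and picks B; Column would get 12.
- c2: Row compares 5, 7, 2, 2 and picks B; Column would get 9.
- c3: Row compares 5, 4, 11, 5 and picks C; Column would get 4.
Among 12, 9, 4, the best is 12 at c1. Subgame-perfect outcome: (B, c1) with payoffs (12, 12).
For the simultaneous game, intersect best replies.
Row's best replies: c1→B; c2→B; c3→C.
Column's best replies: A→c2; B→c1; C→c1; D→c2.
Only (B, c1) has each player best-responding; Nash payoffs (12, 12).
Sequential outcome (B, c1) coincides with the Nash profile (B, c1).

yes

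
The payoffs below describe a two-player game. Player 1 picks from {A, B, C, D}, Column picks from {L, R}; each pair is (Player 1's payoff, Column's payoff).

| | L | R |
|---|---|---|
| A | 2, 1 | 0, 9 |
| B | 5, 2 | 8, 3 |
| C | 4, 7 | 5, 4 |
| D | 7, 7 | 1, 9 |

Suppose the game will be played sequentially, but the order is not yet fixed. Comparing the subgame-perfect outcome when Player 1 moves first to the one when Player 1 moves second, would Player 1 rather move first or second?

If Player 1 leads: Column's best replies are A→R, B→R, C→L, D→R; Player 1's induced payoffs 0, 8, 4, 1; outcome (B, R), payoffs (8, 3).
If Column leads: Player 1's best replies are L→D, R→B; Column's induced payoffs 7, 3; outcome (D, L), payoffs (7, 7).
Player 1 gets 8 moving first and 7 moving second, so Player 1 prefers to move first.

first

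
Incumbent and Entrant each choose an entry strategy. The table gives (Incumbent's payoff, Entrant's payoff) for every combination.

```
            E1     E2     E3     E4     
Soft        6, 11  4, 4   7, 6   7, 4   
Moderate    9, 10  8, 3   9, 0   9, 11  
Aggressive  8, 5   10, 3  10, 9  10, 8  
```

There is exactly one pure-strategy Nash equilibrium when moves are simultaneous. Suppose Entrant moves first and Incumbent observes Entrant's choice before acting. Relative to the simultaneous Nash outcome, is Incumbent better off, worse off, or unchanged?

Solve by backward induction (Entrant leads).
- E1 → Incumbent plays Moderate (best of 6, 9, 8); Entrant gets 10.
- E2 → Incumbent plays Aggressive (best of 4, 8, 10); Entrant gets 3.
- E3 → Incumbent plays Aggressive (best of 7, 9, 10); Entrant gets 9.
- E4 → Incumbent plays Aggressive (best of 7, 9, 10); Entrant gets 8.
Among 10, 3, 9, 8, the best is 10 at E1. Subgame-perfect outcome: (Moderate, E1) with payoffs (9, 10).
Under simultaneous play:
Incumbent's best replies: E1→Moderate; E2→Aggressive; E3→Aggressive; E4→Aggressive.
Entrant's best replies: Soft→E1; Moderate→E4; Aggressive→E3.
Only (Aggressive, E3) has each player best-responding; Nash payoffs (10, 9).
Incumbent earns 9 sequentially versus 10 at the Nash outcome: worse off.

worse off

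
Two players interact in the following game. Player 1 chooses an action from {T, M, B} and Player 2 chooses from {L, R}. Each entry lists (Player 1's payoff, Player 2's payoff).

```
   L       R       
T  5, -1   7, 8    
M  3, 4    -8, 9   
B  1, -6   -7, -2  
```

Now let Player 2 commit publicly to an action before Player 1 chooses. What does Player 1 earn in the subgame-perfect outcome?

Backward induction with Player 2 moving first.
- L → Player 1 plays T (best of 5, 3, 1); Player 2 gets -1.
- R → Player 1 plays T (best of 7, -8, -7); Player 2 gets 8.
Among -1, 8, the best is 8 at R. Subgame-perfect outcome: (T, R) with payoffs (7, 8).

7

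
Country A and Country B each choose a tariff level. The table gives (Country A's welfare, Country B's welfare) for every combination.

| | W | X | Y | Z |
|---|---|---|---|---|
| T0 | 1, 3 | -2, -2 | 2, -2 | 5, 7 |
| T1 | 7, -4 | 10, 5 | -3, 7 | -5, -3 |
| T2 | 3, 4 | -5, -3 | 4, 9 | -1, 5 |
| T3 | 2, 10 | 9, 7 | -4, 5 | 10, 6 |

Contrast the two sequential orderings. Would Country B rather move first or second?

If Country A leads: Country B's best replies are T0→Z, T1→Y, T2→Y, T3→W; Country A's induced payoffs 5, -3, 4, 2; outcome (T0, Z), payoffs (5, 7).
If Country B leads: Country A's best replies are W→T1, X→T1, Y→T2, Z→T3; Country B's induced payoffs -4, 5, 9, 6; outcome (T2, Y), payoffs (4, 9).
Country B gets 9 moving first and 7 moving second, so Country B prefers to move first.

first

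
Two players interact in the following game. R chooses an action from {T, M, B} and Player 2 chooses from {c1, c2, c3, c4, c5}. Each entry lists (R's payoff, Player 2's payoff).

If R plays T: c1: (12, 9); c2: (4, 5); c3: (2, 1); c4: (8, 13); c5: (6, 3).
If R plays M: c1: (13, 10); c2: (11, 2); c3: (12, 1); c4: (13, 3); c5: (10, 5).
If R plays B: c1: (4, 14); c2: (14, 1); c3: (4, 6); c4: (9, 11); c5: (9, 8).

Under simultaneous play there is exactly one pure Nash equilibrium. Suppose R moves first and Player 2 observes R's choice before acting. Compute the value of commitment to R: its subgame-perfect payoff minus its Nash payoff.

Solve by backward induction (R leads).
- T: BR = c4, leader payoff 8.
- M: BR = c1, leader payoff 13.
- B: BR = c1, leader payoff 4.
Maximizing over 8, 13, 4, R chooses M. Subgame-perfect outcome: (M, c1) with payoffs (13, 10).
Now find the simultaneous Nash equilibrium.
R's best replies: c1→M; c2→B; c3→M; c4→M; c5→M.
Player 2's best replies: T→c4; M→c1; B→c1.
The unique mutual best reply is (M, c1), giving (13, 10).
R's commitment gain: 13 − 13 = 0.

0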